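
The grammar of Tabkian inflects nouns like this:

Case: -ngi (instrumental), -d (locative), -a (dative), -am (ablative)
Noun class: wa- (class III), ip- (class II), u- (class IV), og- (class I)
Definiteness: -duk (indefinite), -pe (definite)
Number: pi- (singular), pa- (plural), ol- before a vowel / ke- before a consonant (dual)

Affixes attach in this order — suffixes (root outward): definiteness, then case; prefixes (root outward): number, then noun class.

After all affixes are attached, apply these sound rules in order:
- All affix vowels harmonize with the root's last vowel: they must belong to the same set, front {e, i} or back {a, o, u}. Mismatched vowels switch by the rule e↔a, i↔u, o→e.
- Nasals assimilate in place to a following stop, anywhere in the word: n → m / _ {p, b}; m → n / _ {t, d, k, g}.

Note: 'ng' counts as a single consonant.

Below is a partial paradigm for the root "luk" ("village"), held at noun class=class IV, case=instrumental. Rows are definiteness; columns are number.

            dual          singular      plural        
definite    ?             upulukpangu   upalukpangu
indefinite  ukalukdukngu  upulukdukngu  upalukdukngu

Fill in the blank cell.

ukalukpangu

Attach number dual ke- (before consonant 'l') → keluk.
Attach noun class class IV u- → ukeluk.
Attach definiteness definite -pe → ukelukpe.
Attach case instrumental -ngi → ukelukpengi.
Apply vowel harmony: ukelukpengi → ukalukpangu.
Nasal assimilation: no change.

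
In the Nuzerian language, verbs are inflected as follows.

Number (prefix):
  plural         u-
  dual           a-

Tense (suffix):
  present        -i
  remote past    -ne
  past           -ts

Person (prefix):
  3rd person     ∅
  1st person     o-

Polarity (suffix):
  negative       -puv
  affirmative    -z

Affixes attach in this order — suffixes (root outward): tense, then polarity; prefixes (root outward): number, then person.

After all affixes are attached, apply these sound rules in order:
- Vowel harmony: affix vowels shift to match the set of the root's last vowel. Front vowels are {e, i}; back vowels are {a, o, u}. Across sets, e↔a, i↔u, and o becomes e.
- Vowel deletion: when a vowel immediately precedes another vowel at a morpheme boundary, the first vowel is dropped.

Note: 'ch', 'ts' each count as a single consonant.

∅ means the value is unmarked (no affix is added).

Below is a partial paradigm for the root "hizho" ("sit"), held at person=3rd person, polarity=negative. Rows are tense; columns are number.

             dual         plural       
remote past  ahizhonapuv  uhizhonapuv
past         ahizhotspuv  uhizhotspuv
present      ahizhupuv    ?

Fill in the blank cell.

uhizhupuv

Attach tense present -i → hizhoi.
Attach number plural u- → uhizhoi.
person = 3rd person: zero marking, form stays uhizhoi.
Attach polarity negative -puv → uhizhoipuv.
Apply vowel harmony: uhizhoipuv → uhizhoupuv.
Apply vowel deletion: uhizhoupuv → uhizhupuv.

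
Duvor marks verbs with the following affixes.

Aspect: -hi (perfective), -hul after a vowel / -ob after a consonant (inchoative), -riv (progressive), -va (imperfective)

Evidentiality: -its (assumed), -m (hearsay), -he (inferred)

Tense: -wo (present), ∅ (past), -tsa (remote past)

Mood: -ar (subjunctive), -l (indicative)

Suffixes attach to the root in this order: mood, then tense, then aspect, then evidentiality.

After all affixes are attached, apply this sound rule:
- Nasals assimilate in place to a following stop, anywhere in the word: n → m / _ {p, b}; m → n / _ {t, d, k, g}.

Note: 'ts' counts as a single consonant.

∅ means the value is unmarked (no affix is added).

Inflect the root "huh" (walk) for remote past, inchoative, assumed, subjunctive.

Attach mood subjunctive -ar → huhar.
Attach tense remote past -tsa → huhartsa.
Attach aspect inchoative -hul (after vowel 'a') → huhartsahul.
Attach evidentiality assumed -its → huhartsahulits.
Nasal assimilation: no change.

huhartsahulits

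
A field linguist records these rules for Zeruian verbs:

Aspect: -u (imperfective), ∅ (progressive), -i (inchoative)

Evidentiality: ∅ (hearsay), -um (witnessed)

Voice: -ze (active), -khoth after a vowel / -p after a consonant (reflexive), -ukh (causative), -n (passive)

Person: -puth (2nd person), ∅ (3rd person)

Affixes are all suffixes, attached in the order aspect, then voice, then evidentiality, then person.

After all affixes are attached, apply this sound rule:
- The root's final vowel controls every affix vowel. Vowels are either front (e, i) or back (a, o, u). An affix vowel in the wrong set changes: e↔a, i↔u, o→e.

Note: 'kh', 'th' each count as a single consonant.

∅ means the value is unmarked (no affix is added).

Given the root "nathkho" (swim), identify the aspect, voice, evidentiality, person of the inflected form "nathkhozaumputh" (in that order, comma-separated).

Segment: nathkho-ze-um-puth.
aspect: ∅ → progressive.
voice: -ze → active.
evidentiality: -um → witnessed.
person: -puth → 2nd person.

progressive, active, witnessed, 2nd person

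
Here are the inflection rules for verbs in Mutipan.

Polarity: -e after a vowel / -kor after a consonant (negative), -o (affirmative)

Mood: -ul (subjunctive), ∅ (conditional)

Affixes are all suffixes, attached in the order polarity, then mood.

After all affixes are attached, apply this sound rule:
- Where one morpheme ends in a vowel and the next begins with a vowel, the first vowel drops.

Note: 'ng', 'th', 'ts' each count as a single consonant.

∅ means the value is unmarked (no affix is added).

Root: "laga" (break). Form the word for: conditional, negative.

Attach polarity negative -e (after vowel 'a') → lagae.
mood = conditional: zero marking, form stays lagae.
Apply vowel deletion: lagae → lage.

lage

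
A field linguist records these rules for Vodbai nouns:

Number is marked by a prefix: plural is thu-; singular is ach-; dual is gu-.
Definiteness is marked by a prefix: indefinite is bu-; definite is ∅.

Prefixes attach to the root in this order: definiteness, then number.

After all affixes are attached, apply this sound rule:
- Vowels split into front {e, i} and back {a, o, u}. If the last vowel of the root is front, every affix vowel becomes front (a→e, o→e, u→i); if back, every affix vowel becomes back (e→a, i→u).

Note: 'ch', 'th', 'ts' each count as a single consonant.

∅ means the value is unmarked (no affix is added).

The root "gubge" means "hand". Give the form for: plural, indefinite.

Attach definiteness indefinite bu- → bugubge.
Attach number plural thu- → thubugubge.
Apply vowel harmony: thubugubge → thibigubge.

thibigubge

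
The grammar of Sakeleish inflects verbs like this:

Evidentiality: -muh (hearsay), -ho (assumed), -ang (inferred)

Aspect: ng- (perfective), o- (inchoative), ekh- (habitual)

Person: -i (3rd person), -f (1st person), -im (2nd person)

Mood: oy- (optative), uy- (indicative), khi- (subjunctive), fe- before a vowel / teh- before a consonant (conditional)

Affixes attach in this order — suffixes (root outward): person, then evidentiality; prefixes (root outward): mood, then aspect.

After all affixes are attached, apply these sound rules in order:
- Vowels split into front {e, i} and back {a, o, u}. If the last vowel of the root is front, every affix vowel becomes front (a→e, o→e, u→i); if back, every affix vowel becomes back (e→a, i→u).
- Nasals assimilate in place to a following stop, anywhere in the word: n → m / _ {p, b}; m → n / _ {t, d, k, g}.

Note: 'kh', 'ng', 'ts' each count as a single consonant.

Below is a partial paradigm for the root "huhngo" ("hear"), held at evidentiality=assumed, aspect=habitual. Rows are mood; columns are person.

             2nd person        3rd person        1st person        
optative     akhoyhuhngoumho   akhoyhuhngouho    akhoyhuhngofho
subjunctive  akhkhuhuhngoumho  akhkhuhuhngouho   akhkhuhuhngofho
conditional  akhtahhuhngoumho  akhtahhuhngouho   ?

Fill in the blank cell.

akhtahhuhngofho

Attach person 1st person -f → huhngof.
Attach evidentiality assumed -ho → huhngofho.
Attach mood conditional teh- (before consonant 'h') → tehhuhngofho.
Attach aspect habitual ekh- → ekhtehhuhngofho.
Apply vowel harmony: ekhtehhuhngofho → akhtahhuhngofho.
Nasal assimilation: no change.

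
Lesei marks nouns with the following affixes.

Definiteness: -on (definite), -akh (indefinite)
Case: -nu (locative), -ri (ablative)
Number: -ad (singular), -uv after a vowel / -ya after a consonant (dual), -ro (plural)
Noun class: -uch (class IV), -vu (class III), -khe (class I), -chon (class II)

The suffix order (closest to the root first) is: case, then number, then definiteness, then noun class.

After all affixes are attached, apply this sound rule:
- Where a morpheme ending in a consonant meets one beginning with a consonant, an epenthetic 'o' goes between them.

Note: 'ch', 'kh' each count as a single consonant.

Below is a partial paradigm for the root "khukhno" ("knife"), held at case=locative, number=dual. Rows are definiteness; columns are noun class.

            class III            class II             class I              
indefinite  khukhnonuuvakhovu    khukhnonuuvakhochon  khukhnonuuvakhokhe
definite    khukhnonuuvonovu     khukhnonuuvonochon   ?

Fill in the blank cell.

khukhnonuuvonokhe

Attach case locative -nu → khukhnonu.
Attach number dual -uv (after vowel 'u') → khukhnonuuv.
Attach definiteness definite -on → khukhnonuuvon.
Attach noun class class I -khe → khukhnonuuvonkhe.
Apply epenthesis: khukhnonuuvonkhe → khukhnonuuvonokhe.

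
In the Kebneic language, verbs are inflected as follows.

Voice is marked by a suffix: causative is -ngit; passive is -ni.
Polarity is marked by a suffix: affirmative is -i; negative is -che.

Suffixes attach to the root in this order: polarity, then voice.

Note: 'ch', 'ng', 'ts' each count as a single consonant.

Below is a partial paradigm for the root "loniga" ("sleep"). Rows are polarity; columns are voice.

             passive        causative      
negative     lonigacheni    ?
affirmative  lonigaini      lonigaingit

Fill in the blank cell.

Attach polarity negative -che → lonigache.
Attach voice causative -ngit → lonigachengit.

lonigachengit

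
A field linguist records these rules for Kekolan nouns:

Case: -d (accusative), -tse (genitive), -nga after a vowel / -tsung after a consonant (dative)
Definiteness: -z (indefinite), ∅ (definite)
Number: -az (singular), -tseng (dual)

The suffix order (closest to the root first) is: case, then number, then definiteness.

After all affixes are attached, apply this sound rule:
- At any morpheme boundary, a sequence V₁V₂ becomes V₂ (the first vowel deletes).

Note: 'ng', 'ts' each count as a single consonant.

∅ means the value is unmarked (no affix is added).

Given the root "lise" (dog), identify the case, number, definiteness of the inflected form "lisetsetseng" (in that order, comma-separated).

genitive, dual, definite

Segment: lise-tse-tseng.
case: -tse → genitive.
number: -tseng → dual.
definiteness: ∅ → definite.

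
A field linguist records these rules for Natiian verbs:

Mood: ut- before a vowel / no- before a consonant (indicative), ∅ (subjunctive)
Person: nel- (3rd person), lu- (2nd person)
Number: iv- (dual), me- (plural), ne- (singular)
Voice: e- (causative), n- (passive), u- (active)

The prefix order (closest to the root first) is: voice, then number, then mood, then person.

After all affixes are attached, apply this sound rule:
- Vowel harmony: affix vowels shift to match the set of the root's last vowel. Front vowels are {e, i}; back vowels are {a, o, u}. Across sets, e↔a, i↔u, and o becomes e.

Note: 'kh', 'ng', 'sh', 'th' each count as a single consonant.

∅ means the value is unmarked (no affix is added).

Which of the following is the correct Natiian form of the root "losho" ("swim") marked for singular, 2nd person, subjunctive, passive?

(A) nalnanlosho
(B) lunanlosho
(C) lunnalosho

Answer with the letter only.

B

Attach voice passive n- → nlosho.
Attach number singular ne- → nenlosho.
mood = subjunctive: zero marking, form stays nenlosho.
Attach person 2nd person lu- → lunenlosho.
Apply vowel harmony: lunenlosho → lunanlosho.
So the correct form is lunanlosho, option (B).
(C) lunnalosho is wrong: it has the affixes in the wrong order.
(A) nalnanlosho is wrong: it uses 3rd person instead of 2nd person for person.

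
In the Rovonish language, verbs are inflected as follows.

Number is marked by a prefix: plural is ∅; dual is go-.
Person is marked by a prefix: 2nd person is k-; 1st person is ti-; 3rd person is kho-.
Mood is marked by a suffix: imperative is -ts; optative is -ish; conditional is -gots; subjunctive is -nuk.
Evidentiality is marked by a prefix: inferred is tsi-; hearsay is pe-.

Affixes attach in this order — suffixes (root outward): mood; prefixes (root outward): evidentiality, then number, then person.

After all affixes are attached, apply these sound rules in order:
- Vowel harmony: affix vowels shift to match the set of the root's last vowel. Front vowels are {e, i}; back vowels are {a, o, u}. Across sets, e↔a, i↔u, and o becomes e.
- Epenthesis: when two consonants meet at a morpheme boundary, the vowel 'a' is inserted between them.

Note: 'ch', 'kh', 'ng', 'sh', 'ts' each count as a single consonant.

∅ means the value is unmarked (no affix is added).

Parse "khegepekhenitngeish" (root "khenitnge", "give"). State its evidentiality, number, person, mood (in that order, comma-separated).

hearsay, dual, 3rd person, optative

Segment: kho-go-pe-khenitnge-ish.
evidentiality: pe- → hearsay.
number: go- → dual.
person: kho- → 3rd person.
mood: -ish → optative.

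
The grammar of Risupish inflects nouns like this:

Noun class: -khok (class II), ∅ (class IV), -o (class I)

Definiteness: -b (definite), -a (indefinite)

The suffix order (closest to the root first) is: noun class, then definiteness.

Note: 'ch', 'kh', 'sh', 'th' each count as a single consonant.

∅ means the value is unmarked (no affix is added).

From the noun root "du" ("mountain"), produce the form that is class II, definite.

dukhokb

Attach noun class class II -khok → dukhok.
Attach definiteness definite -b → dukhokb.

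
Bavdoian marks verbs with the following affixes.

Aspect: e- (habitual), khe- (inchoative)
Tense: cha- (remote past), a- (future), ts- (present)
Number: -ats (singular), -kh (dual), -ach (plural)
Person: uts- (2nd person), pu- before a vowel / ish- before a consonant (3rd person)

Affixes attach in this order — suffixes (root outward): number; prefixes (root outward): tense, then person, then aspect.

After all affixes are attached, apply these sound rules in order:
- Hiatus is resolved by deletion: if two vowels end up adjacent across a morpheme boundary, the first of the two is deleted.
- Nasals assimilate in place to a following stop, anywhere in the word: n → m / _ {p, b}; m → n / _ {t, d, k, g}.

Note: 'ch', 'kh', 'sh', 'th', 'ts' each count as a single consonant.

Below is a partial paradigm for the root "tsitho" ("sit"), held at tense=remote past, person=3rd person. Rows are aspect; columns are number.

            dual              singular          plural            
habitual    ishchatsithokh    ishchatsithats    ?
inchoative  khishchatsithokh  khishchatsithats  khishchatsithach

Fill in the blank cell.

ishchatsithach

Attach number plural -ach → tsithoach.
Attach tense remote past cha- → chatsithoach.
Attach person 3rd person ish- (before consonant 'ch') → ishchatsithoach.
Attach aspect habitual e- → eishchatsithoach.
Apply vowel deletion: eishchatsithoach → ishchatsithach.
Nasal assimilation: no change.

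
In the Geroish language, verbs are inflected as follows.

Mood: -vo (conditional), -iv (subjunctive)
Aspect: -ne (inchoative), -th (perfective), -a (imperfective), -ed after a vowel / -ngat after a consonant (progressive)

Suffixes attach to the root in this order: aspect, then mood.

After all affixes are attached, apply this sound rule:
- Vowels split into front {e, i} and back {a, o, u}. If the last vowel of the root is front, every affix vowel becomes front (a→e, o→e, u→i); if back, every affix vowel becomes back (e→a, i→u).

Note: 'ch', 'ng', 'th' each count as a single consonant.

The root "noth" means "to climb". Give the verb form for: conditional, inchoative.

Attach aspect inchoative -ne → nothne.
Attach mood conditional -vo → nothnevo.
Apply vowel harmony: nothnevo → nothnavo.

nothnavo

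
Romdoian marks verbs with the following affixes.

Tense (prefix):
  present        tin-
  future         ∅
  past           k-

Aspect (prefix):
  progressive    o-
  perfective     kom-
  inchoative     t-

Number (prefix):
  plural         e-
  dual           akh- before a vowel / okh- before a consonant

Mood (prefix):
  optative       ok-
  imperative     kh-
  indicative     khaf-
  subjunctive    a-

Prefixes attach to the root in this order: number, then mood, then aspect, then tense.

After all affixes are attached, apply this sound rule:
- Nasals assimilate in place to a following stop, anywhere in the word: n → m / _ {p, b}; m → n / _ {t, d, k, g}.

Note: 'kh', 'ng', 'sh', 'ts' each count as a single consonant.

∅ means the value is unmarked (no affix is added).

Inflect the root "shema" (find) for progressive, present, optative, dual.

Attach number dual okh- (before consonant 'sh') → okhshema.
Attach mood optative ok- → okokhshema.
Attach aspect progressive o- → ookokhshema.
Attach tense present tin- → tinookokhshema.
Nasal assimilation: no change.

tinookokhshema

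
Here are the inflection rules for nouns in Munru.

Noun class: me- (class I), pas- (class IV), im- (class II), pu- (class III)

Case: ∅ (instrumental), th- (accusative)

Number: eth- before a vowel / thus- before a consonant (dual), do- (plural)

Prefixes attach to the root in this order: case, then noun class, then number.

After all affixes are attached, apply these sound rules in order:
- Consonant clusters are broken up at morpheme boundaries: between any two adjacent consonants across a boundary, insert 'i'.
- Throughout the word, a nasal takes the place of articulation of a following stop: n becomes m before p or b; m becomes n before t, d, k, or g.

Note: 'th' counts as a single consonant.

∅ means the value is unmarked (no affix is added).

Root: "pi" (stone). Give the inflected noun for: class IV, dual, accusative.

Attach case accusative th- → thpi.
Attach noun class class IV pas- → pasthpi.
Attach number dual thus- (before consonant 'p') → thuspasthpi.
Apply epenthesis: thuspasthpi → thusipasithipi.
Nasal assimilation: no change.

thusipasithipi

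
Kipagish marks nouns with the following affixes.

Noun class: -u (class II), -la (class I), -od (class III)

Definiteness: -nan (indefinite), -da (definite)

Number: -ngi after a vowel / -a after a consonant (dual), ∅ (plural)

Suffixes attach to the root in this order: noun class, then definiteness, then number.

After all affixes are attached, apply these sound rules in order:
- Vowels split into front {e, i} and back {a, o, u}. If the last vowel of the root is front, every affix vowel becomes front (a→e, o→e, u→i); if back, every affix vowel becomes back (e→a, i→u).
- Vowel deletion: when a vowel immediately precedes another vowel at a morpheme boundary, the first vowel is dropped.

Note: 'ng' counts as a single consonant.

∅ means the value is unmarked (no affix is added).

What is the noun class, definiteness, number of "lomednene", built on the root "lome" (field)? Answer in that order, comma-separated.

class III, indefinite, dual

Segment: lome-od-nan-a.
noun class: -od → class III.
definiteness: -nan → indefinite.
number: -ngi/a → dual.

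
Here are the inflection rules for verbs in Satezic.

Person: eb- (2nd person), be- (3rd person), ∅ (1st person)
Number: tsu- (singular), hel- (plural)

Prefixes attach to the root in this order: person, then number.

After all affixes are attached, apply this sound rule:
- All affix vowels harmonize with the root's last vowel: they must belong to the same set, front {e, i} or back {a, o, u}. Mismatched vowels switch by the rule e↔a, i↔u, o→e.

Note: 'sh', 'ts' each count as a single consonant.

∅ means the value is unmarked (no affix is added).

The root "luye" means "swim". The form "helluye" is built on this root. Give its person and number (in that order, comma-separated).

1st person, plural

Segment: hel-luye.
person: ∅ → 1st person.
number: hel- → plural.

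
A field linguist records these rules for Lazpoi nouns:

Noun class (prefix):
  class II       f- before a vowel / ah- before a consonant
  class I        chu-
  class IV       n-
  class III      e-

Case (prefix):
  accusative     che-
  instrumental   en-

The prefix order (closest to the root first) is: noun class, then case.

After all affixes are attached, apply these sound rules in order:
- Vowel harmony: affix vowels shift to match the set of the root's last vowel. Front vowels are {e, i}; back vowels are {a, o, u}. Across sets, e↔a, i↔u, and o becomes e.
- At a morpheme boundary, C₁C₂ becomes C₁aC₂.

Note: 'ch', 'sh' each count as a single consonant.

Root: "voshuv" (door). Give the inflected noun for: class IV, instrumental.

ananavoshuv

Attach noun class class IV n- → nvoshuv.
Attach case instrumental en- → ennvoshuv.
Apply vowel harmony: ennvoshuv → annvoshuv.
Apply epenthesis: annvoshuv → ananavoshuv.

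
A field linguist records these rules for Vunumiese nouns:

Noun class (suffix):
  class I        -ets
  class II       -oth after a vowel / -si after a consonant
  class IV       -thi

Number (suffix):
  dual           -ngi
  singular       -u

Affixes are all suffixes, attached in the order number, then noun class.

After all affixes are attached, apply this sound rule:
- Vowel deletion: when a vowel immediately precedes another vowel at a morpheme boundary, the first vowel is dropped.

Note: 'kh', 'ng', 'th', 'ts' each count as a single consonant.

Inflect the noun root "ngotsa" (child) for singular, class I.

Attach number singular -u → ngotsau.
Attach noun class class I -ets → ngotsauets.
Apply vowel deletion: ngotsauets → ngotsets.

ngotsets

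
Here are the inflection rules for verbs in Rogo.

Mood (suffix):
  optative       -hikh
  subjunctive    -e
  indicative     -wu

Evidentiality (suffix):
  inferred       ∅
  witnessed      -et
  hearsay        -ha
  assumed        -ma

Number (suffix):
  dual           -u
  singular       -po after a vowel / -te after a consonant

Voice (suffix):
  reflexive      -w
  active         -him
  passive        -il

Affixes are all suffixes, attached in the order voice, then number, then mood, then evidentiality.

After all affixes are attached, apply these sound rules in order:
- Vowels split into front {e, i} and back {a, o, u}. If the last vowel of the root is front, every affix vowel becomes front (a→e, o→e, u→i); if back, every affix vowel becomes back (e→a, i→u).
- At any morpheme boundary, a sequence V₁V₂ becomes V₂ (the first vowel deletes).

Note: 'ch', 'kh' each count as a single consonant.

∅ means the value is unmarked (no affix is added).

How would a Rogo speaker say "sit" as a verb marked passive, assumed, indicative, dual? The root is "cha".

Attach voice passive -il → chail.
Attach number dual -u → chailu.
Attach mood indicative -wu → chailuwu.
Attach evidentiality assumed -ma → chailuwuma.
Apply vowel harmony: chailuwuma → chauluwuma.
Apply vowel deletion: chauluwuma → chuluwuma.

chuluwuma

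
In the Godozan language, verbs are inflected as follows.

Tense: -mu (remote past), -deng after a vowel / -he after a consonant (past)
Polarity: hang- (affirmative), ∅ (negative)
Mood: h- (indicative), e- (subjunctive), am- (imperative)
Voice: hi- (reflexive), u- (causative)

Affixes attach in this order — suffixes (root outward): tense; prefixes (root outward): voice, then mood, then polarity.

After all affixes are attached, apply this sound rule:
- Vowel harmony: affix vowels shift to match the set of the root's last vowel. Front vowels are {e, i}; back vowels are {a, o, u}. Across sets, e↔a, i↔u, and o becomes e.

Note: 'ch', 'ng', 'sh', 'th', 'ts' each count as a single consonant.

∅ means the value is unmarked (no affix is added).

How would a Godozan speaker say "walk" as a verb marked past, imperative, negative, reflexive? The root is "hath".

Attach voice reflexive hi- → hihath.
Attach tense past -he (after consonant 'th') → hihathhe.
Attach mood imperative am- → amhihathhe.
polarity = negative: zero marking, form stays amhihathhe.
Apply vowel harmony: amhihathhe → amhuhathha.

amhuhathha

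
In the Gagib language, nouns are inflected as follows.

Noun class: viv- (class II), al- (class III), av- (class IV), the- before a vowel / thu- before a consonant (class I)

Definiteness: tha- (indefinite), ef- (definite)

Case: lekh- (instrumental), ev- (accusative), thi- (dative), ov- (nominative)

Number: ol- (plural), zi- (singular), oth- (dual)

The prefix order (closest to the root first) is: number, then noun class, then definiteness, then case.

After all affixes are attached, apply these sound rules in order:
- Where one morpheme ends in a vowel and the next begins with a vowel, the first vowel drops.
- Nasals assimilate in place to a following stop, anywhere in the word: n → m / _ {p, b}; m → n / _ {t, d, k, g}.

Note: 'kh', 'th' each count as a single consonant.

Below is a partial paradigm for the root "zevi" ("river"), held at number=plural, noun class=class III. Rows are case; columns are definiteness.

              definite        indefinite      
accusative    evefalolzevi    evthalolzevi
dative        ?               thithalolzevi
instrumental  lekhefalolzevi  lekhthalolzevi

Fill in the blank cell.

Attach number plural ol- → olzevi.
Attach noun class class III al- → alolzevi.
Attach definiteness definite ef- → efalolzevi.
Attach case dative thi- → thiefalolzevi.
Apply vowel deletion: thiefalolzevi → thefalolzevi.
Nasal assimilation: no change.

thefalolzevi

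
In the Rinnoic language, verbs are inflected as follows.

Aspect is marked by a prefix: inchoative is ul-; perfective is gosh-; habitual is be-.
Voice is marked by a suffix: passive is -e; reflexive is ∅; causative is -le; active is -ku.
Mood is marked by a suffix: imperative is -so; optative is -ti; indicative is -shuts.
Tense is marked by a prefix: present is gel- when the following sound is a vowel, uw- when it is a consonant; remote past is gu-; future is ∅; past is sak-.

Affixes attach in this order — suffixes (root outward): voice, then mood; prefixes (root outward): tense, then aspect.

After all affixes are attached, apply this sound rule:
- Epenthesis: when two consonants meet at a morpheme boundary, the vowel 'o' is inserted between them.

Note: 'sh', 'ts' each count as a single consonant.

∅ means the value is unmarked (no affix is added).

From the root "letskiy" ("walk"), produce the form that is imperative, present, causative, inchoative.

Attach tense present uw- (before consonant 'l') → uwletskiy.
Attach voice causative -le → uwletskiyle.
Attach mood imperative -so → uwletskiyleso.
Attach aspect inchoative ul- → uluwletskiyleso.
Apply epenthesis: uluwletskiyleso → uluwoletskiyoleso.

uluwoletskiyoleso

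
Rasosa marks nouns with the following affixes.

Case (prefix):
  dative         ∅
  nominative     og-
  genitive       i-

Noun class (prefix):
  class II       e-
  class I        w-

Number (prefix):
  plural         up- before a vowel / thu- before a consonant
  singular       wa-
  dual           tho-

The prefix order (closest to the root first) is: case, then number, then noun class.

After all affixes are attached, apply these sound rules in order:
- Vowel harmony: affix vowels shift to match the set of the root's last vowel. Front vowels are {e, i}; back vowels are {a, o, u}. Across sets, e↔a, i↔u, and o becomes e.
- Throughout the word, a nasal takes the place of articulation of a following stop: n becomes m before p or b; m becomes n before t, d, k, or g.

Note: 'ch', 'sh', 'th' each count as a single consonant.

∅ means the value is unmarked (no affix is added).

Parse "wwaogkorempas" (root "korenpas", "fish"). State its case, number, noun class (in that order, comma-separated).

Segment: w-wa-og-korenpas.
case: og- → nominative.
number: wa- → singular.
noun class: w- → class I.

nominative, singular, class I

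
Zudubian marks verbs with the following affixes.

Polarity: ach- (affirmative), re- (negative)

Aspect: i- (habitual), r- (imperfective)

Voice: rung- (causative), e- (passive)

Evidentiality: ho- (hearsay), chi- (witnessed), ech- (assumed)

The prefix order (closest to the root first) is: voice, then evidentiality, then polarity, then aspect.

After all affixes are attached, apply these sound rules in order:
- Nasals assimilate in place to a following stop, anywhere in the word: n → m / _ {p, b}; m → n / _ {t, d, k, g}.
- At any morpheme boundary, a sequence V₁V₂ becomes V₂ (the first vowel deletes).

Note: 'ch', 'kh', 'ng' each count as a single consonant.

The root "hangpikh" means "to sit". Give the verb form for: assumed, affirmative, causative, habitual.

achechrunghangpikh

Attach voice causative rung- → runghangpikh.
Attach evidentiality assumed ech- → echrunghangpikh.
Attach polarity affirmative ach- → achechrunghangpikh.
Attach aspect habitual i- → iachechrunghangpikh.
Nasal assimilation: no change.
Apply vowel deletion: iachechrunghangpikh → achechrunghangpikh.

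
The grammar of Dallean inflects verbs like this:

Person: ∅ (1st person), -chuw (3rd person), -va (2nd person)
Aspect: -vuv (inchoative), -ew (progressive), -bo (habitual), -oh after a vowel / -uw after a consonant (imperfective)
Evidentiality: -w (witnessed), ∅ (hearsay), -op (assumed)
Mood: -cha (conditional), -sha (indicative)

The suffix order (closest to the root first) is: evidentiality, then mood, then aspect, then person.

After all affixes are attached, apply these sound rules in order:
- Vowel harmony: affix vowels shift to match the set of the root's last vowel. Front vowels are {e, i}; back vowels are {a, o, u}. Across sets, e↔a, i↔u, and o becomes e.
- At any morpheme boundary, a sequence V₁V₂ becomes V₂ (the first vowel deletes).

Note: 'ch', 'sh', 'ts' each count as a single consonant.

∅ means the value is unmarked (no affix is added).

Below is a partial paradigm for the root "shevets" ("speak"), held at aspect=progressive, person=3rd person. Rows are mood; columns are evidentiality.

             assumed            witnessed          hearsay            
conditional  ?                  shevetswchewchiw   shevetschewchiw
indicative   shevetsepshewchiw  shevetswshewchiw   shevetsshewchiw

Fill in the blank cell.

Attach evidentiality assumed -op → shevetsop.
Attach mood conditional -cha → shevetsopcha.
Attach aspect progressive -ew → shevetsopchaew.
Attach person 3rd person -chuw → shevetsopchaewchuw.
Apply vowel harmony: shevetsopchaewchuw → shevetsepcheewchiw.
Apply vowel deletion: shevetsepcheewchiw → shevetsepchewchiw.

shevetsepchewchiw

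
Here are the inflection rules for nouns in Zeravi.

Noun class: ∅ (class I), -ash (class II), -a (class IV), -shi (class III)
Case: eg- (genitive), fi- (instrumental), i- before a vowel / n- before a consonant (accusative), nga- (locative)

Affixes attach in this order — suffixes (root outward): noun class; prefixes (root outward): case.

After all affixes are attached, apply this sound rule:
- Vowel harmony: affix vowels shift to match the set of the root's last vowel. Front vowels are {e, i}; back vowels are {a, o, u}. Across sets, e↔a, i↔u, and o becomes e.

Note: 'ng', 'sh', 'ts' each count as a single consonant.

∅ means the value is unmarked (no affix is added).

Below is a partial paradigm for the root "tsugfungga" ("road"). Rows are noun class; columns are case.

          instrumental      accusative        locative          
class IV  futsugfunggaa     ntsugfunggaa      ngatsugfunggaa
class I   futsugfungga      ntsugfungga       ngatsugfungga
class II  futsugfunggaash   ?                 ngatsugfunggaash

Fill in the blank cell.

Attach noun class class II -ash → tsugfunggaash.
Attach case accusative n- (before consonant 'ts') → ntsugfunggaash.
Vowel harmony: no change.

ntsugfunggaash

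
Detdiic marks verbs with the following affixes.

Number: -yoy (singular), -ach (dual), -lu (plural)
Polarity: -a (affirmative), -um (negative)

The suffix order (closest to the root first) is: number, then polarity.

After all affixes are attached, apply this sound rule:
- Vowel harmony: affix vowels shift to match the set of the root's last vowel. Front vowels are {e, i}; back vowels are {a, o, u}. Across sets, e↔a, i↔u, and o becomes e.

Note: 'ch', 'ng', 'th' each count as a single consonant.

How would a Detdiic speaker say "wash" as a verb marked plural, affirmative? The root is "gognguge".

Attach number plural -lu → gogngugelu.
Attach polarity affirmative -a → gogngugelua.
Apply vowel harmony: gogngugelua → gogngugelie.

gogngugelie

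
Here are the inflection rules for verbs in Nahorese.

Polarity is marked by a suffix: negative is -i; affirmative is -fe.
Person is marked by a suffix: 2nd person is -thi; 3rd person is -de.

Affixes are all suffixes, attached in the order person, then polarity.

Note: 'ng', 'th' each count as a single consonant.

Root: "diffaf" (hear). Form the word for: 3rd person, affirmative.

diffafdefe

Attach person 3rd person -de → diffafde.
Attach polarity affirmative -fe → diffafdefe.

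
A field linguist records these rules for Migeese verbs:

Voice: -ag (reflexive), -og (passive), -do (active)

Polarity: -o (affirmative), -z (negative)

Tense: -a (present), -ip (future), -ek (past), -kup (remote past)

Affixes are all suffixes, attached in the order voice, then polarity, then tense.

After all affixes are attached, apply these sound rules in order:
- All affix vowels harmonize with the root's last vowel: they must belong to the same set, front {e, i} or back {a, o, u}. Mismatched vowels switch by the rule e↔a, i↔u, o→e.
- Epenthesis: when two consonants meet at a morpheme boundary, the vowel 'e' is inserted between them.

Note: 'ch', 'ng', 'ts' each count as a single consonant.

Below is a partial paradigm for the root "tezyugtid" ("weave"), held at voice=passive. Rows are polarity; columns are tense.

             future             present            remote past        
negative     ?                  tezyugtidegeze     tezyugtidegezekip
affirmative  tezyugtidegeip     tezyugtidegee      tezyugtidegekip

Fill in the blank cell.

Attach voice passive -og → tezyugtidog.
Attach polarity negative -z → tezyugtidogz.
Attach tense future -ip → tezyugtidogzip.
Apply vowel harmony: tezyugtidogzip → tezyugtidegzip.
Apply epenthesis: tezyugtidegzip → tezyugtidegezip.

tezyugtidegezip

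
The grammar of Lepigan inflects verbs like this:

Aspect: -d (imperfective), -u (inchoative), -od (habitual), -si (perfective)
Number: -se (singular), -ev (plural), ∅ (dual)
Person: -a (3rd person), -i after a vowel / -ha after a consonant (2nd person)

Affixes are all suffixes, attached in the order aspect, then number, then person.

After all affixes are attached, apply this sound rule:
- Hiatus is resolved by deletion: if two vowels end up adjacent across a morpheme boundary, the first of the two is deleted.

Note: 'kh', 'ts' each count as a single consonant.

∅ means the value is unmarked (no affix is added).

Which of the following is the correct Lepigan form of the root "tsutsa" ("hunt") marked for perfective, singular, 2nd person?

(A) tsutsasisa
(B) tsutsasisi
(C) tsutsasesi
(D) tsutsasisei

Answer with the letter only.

Attach aspect perfective -si → tsutsasi.
Attach number singular -se → tsutsasise.
Attach person 2nd person -i (after vowel 'e') → tsutsasisei.
Apply vowel deletion: tsutsasisei → tsutsasisi.
So the correct form is tsutsasisi, option (B).
(C) tsutsasesi is wrong: it has the affixes in the wrong order.
(D) tsutsasisei is wrong: it fails to apply the sound rule(s).
(A) tsutsasisa is wrong: it uses 3rd person instead of 2nd person for person.

B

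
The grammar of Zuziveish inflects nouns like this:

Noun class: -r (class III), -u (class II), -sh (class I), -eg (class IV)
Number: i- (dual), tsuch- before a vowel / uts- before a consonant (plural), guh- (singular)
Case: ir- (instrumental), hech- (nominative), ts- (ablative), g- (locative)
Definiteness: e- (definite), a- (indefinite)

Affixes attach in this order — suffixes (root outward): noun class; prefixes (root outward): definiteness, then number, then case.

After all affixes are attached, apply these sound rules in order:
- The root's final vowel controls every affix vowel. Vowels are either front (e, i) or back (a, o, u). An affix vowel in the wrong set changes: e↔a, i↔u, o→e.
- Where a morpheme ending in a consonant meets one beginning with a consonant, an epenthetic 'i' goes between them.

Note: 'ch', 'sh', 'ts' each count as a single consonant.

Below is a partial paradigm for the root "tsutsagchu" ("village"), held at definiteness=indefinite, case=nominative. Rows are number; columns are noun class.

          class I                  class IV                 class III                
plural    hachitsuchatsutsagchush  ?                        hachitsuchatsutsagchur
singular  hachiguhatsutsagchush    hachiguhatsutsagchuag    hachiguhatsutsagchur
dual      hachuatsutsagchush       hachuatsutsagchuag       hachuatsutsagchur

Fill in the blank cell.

hachitsuchatsutsagchuag

Attach definiteness indefinite a- → atsutsagchu.
Attach noun class class IV -eg → atsutsagchueg.
Attach number plural tsuch- (before vowel 'a') → tsuchatsutsagchueg.
Attach case nominative hech- → hechtsuchatsutsagchueg.
Apply vowel harmony: hechtsuchatsutsagchueg → hachtsuchatsutsagchuag.
Apply epenthesis: hachtsuchatsutsagchuag → hachitsuchatsutsagchuag.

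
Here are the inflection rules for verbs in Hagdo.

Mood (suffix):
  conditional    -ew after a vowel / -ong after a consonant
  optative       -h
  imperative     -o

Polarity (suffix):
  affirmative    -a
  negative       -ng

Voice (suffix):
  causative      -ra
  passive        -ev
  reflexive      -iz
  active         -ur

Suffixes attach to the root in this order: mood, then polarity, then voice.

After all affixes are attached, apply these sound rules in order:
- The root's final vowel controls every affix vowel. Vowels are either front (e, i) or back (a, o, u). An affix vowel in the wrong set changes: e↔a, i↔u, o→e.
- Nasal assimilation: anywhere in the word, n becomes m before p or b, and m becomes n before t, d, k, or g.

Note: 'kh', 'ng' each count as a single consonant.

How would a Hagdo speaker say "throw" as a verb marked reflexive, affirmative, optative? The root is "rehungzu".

rehungzuhauz

Attach mood optative -h → rehungzuh.
Attach polarity affirmative -a → rehungzuha.
Attach voice reflexive -iz → rehungzuhaiz.
Apply vowel harmony: rehungzuhaiz → rehungzuhauz.
Nasal assimilation: no change.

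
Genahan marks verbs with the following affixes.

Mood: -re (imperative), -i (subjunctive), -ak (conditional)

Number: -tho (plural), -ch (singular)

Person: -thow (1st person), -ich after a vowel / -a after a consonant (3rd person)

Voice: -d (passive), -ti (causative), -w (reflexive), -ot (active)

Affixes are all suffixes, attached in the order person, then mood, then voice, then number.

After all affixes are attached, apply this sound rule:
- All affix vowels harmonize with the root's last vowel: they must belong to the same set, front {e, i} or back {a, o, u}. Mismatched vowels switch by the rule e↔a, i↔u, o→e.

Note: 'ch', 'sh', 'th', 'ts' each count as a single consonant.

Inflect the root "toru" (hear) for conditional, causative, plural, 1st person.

toruthowaktutho

Attach person 1st person -thow → toruthow.
Attach mood conditional -ak → toruthowak.
Attach voice causative -ti → toruthowakti.
Attach number plural -tho → toruthowaktitho.
Apply vowel harmony: toruthowaktitho → toruthowaktutho.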